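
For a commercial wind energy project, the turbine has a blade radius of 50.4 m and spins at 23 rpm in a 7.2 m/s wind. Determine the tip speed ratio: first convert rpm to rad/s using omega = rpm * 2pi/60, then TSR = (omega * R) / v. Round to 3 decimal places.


Convert rotational speed to rad/s:
  omega = 23 * 2 * pi / 60 = 2.4086 rad/s
Compute tip speed:
  v_tip = omega * R = 2.4086 * 50.4 = 121.391 m/s
Tip speed ratio:
  TSR = v_tip / v_wind = 121.391 / 7.2 = 16.860

16.860


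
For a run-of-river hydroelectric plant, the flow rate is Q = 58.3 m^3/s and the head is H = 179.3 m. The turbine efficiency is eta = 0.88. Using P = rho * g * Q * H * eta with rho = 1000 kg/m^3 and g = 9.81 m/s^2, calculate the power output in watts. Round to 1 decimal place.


Apply the hydropower formula P = rho * g * Q * H * eta
rho * g = 1000 * 9.81 = 9810.0
P = 9810.0 * 58.3 * 179.3 * 0.88
P = 90240298.6 W

90240298.6


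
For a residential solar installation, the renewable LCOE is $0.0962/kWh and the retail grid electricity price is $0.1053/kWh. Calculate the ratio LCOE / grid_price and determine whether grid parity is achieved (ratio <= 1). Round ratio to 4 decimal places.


Compare LCOE to grid price:
  LCOE = $0.0962/kWh, Grid price = $0.1053/kWh
  Ratio = LCOE / grid_price = 0.0962 / 0.1053 = 0.9136
  Grid parity achieved (ratio <= 1)? yes

0.9136


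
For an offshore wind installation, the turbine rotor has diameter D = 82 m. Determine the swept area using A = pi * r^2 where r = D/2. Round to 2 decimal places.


Compute the rotor radius:
  r = D / 2 = 82 / 2 = 41.0 m
Calculate swept area:
  A = pi * r^2 = pi * 41.0^2
  A = 5281.02 m^2

5281.02


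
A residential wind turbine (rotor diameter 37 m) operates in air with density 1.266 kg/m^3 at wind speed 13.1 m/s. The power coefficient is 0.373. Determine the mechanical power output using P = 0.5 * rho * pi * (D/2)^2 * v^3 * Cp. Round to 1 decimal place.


Step 1 -- Compute swept area:
  A = pi * (D/2)^2 = pi * (37/2)^2 = 1075.21 m^2
Step 2 -- Apply wind power equation:
  P = 0.5 * rho * A * v^3 * Cp
  v^3 = 13.1^3 = 2248.091
  P = 0.5 * 1.266 * 1075.21 * 2248.091 * 0.373
  P = 570715.6 W

570715.6


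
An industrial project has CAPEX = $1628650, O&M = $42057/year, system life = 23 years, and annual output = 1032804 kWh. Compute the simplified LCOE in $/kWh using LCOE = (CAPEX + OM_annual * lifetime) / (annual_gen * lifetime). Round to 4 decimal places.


Total cost = CAPEX + OM * lifetime = 1628650 + 42057 * 23 = 1628650 + 967311 = 2595961
Total generation = annual * lifetime = 1032804 * 23 = 23754492 kWh
LCOE = 2595961 / 23754492
LCOE = 0.1093 $/kWh

0.1093


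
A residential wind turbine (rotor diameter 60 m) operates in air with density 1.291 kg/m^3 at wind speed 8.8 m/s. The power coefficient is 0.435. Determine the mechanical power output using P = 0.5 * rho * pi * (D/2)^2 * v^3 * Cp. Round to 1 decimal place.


Step 1 -- Compute swept area:
  A = pi * (D/2)^2 = pi * (60/2)^2 = 2827.43 m^2
Step 2 -- Apply wind power equation:
  P = 0.5 * rho * A * v^3 * Cp
  v^3 = 8.8^3 = 681.472
  P = 0.5 * 1.291 * 2827.43 * 681.472 * 0.435
  P = 541035.7 W

541035.7


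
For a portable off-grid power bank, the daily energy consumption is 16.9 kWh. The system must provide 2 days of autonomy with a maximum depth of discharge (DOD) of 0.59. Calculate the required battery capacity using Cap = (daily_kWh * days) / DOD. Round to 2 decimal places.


Total energy needed = daily * days = 16.9 * 2 = 33.8 kWh
Account for depth of discharge:
  Cap = total_energy / DOD = 33.8 / 0.59
  Cap = 57.29 kWh

57.29


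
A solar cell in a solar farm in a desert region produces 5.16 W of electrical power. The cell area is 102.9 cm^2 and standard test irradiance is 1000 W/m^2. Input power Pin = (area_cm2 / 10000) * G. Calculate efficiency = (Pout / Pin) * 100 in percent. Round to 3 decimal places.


First compute the input power:
  Pin = area_cm2 / 10000 * G = 102.9 / 10000 * 1000 = 10.29 W
Then compute efficiency:
  Efficiency = (Pout / Pin) * 100 = (5.16 / 10.29) * 100
  Efficiency = 50.146%

50.146


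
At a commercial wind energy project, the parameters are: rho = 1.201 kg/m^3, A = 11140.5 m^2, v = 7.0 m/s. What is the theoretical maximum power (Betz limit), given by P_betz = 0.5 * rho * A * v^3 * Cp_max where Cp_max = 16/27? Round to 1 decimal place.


The Betz coefficient Cp_max = 16/27 = 0.5926
v^3 = 7.0^3 = 343.0
P_betz = 0.5 * rho * A * v^3 * Cp_max
P_betz = 0.5 * 1.201 * 11140.5 * 343.0 * 0.5926
P_betz = 1359778.1 W

1359778.1


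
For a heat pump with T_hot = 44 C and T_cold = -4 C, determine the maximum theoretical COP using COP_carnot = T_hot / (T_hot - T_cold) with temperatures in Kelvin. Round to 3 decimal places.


Convert to Kelvin:
  T_hot = 44 + 273.15 = 317.15 K
  T_cold = -4 + 273.15 = 269.15 K
Apply Carnot COP formula:
  COP = T_hot_K / (T_hot_K - T_cold_K) = 317.15 / 48.0
  COP = 6.607

6.607


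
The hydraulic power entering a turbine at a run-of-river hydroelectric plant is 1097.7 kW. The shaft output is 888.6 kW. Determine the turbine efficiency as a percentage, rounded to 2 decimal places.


Turbine efficiency = (output power / input power) * 100
eta = (888.6 / 1097.7) * 100
eta = 80.95%

80.95


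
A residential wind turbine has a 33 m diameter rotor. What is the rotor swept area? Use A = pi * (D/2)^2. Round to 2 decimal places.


Compute the rotor radius:
  r = D / 2 = 33 / 2 = 16.5 m
Calculate swept area:
  A = pi * r^2 = pi * 16.5^2
  A = 855.30 m^2

855.30


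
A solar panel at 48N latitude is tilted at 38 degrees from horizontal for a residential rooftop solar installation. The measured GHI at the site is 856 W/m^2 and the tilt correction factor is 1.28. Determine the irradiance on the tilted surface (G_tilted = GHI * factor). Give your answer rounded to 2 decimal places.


Identify the given values:
  GHI = 856 W/m^2, tilt correction factor = 1.28
Apply the formula G_tilted = GHI * factor:
  G_tilted = 856 * 1.28
  G_tilted = 1095.68 W/m^2

1095.68


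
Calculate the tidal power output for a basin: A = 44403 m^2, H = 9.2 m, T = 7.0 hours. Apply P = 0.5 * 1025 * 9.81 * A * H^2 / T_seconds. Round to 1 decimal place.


Convert period to seconds: T = 7.0 * 3600 = 25200.0 s
H^2 = 9.2^2 = 84.64
P = 0.5 * rho * g * A * H^2 / T
P = 0.5 * 1025 * 9.81 * 44403 * 84.64 / 25200.0
P = 749808.4 W

749808.4


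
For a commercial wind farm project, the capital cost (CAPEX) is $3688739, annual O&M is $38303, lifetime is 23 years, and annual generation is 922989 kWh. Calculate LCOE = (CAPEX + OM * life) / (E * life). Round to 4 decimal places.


Total cost = CAPEX + OM * lifetime = 3688739 + 38303 * 23 = 3688739 + 880969 = 4569708
Total generation = annual * lifetime = 922989 * 23 = 21228747 kWh
LCOE = 4569708 / 21228747
LCOE = 0.2153 $/kWh

0.2153


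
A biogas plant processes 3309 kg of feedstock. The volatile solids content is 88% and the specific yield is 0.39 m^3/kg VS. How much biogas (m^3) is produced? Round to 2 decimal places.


Compute volatile solids:
  VS = mass * VS_fraction = 3309 * 0.88 = 2911.92 kg
Calculate biogas volume:
  Biogas = VS * specific_yield = 2911.92 * 0.39
  Biogas = 1135.65 m^3

1135.65


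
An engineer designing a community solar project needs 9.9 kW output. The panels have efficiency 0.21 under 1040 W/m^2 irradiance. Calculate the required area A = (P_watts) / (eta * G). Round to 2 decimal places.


Convert target power to watts: P = 9.9 * 1000 = 9900.0 W
Compute denominator: eta * G = 0.21 * 1040 = 218.4
Required area A = P / (eta * G) = 9900.0 / 218.4
A = 45.33 m^2

45.33


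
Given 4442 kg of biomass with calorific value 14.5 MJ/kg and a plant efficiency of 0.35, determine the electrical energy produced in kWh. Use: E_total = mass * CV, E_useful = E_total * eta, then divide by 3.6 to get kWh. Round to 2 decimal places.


Total energy = mass * CV = 4442 * 14.5 = 64409.0 MJ
Useful energy = total * eta = 64409.0 * 0.35 = 22543.15 MJ
Convert to kWh: 22543.15 / 3.6
Useful energy = 6261.99 kWh

6261.99


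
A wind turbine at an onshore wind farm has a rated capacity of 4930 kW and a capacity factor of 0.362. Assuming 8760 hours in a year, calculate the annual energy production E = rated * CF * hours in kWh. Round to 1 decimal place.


Annual energy = rated_kW * capacity_factor * hours_per_year
Given: P_rated = 4930 kW, CF = 0.362, hours = 8760
E = 4930 * 0.362 * 8760
E = 15633621.6 kWh

15633621.6


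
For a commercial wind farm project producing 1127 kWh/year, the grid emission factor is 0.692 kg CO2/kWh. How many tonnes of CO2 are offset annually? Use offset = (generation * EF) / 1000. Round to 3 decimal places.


CO2 offset in kg = generation * emission_factor
CO2 offset = 1127 * 0.692 = 779.88 kg
Convert to tonnes:
  CO2 offset = 779.88 / 1000 = 0.780 tonnes

0.780


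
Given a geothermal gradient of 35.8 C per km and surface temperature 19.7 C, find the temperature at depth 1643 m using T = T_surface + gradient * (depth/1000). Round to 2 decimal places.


Convert depth to km: 1643 / 1000 = 1.643 km
Temperature increase = gradient * depth_km = 35.8 * 1.643 = 58.82 C
Temperature at depth = T_surface + delta_T = 19.7 + 58.82
T = 78.52 C

78.52


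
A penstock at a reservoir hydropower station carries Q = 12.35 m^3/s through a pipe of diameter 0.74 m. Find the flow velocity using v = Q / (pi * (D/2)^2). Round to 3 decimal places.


Compute pipe cross-sectional area:
  A = pi * (D/2)^2 = pi * (0.74/2)^2 = 0.4301 m^2
Calculate velocity:
  v = Q / A = 12.35 / 0.4301
  v = 28.715 m/s

28.715


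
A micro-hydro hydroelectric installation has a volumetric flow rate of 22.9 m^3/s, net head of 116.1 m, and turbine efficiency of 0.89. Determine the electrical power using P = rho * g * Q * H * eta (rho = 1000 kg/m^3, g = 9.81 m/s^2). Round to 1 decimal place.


Apply the hydropower formula P = rho * g * Q * H * eta
rho * g = 1000 * 9.81 = 9810.0
P = 9810.0 * 22.9 * 116.1 * 0.89
P = 23212756.5 W

23212756.5


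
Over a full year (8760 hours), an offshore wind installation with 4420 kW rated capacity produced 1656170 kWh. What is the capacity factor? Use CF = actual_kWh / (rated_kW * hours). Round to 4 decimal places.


Capacity factor = actual output / maximum possible output
Maximum possible = rated * hours = 4420 * 8760 = 38719200 kWh
CF = 1656170 / 38719200
CF = 0.0428

0.0428


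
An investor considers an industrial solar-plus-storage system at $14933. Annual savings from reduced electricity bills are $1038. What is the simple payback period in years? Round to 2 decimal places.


Simple payback period = initial cost / annual savings
Payback = 14933 / 1038
Payback = 14.39 years

14.39


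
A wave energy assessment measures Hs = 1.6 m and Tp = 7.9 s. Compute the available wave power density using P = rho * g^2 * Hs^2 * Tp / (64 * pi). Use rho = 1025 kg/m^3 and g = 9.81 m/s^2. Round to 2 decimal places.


Apply wave power formula:
  g^2 = 9.81^2 = 96.2361
  Hs^2 = 1.6^2 = 2.56
  Numerator = rho * g^2 * Hs^2 * Tp = 1025 * 96.2361 * 2.56 * 7.9 = 1994935.86
  Denominator = 64 * pi = 201.0619
  P = 1994935.86 / 201.0619 = 9922.00 W/m

9922.00


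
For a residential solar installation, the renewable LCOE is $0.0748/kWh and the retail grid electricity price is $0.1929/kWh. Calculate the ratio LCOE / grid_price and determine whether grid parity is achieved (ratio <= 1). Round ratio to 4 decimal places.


Compare LCOE to grid price:
  LCOE = $0.0748/kWh, Grid price = $0.1929/kWh
  Ratio = LCOE / grid_price = 0.0748 / 0.1929 = 0.3878
  Grid parity achieved (ratio <= 1)? yes

0.3878


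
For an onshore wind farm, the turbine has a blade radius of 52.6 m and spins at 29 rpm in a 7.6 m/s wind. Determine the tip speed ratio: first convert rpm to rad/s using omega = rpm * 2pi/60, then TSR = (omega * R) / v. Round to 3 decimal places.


Convert rotational speed to rad/s:
  omega = 29 * 2 * pi / 60 = 3.0369 rad/s
Compute tip speed:
  v_tip = omega * R = 3.0369 * 52.6 = 159.74 m/s
Tip speed ratio:
  TSR = v_tip / v_wind = 159.74 / 7.6 = 21.018

21.018


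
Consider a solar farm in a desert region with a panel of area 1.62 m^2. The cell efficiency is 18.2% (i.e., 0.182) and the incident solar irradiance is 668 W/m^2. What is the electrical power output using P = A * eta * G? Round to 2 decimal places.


Use the solar power formula P = A * eta * G.
Given: A = 1.62 m^2, eta = 0.182, G = 668 W/m^2
P = 1.62 * 0.182 * 668
P = 196.95 W

196.95


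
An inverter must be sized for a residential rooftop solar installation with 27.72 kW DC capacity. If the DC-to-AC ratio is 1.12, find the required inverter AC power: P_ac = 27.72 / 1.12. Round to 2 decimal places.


The inverter AC capacity is determined by the DC/AC ratio.
Given: P_dc = 27.72 kW, DC/AC ratio = 1.12
P_ac = P_dc / ratio = 27.72 / 1.12
P_ac = 24.75 kW

24.75


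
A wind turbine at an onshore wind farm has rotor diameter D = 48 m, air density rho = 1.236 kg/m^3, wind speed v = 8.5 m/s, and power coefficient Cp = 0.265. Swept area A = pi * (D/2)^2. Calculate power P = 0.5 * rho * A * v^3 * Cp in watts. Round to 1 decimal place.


Step 1 -- Compute swept area:
  A = pi * (D/2)^2 = pi * (48/2)^2 = 1809.56 m^2
Step 2 -- Apply wind power equation:
  P = 0.5 * rho * A * v^3 * Cp
  v^3 = 8.5^3 = 614.125
  P = 0.5 * 1.236 * 1809.56 * 614.125 * 0.265
  P = 181996.7 W

181996.7


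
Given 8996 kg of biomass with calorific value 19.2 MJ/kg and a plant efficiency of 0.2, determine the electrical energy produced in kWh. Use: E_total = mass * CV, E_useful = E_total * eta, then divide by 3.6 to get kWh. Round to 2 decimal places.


Total energy = mass * CV = 8996 * 19.2 = 172723.2 MJ
Useful energy = total * eta = 172723.2 * 0.2 = 34544.64 MJ
Convert to kWh: 34544.64 / 3.6
Useful energy = 9595.73 kWh

9595.73


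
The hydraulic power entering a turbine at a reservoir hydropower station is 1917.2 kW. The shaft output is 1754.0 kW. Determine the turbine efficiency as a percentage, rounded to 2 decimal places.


Turbine efficiency = (output power / input power) * 100
eta = (1754.0 / 1917.2) * 100
eta = 91.49%

91.49


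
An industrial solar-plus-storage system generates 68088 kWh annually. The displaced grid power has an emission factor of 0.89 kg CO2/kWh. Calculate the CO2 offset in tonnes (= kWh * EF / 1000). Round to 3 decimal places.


CO2 offset in kg = generation * emission_factor
CO2 offset = 68088 * 0.89 = 60598.32 kg
Convert to tonnes:
  CO2 offset = 60598.32 / 1000 = 60.598 tonnes

60.598


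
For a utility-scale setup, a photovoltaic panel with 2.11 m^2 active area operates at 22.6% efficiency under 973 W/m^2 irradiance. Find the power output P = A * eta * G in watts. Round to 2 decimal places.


Use the solar power formula P = A * eta * G.
Given: A = 2.11 m^2, eta = 0.226, G = 973 W/m^2
P = 2.11 * 0.226 * 973
P = 463.98 W

463.98


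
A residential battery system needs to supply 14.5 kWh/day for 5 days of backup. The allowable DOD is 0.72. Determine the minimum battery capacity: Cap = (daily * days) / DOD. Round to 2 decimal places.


Total energy needed = daily * days = 14.5 * 5 = 72.5 kWh
Account for depth of discharge:
  Cap = total_energy / DOD = 72.5 / 0.72
  Cap = 100.69 kWh

100.69


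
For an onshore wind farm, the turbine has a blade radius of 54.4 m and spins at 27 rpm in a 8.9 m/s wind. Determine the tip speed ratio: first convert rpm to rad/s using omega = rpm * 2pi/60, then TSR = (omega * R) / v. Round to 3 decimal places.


Convert rotational speed to rad/s:
  omega = 27 * 2 * pi / 60 = 2.8274 rad/s
Compute tip speed:
  v_tip = omega * R = 2.8274 * 54.4 = 153.812 m/s
Tip speed ratio:
  TSR = v_tip / v_wind = 153.812 / 8.9 = 17.282

17.282


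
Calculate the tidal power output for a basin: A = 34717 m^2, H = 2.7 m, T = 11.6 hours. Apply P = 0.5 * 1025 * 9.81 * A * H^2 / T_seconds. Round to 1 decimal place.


Convert period to seconds: T = 11.6 * 3600 = 41760.0 s
H^2 = 2.7^2 = 7.29
P = 0.5 * rho * g * A * H^2 / T
P = 0.5 * 1025 * 9.81 * 34717 * 7.29 / 41760.0
P = 30470.0 W

30470.0


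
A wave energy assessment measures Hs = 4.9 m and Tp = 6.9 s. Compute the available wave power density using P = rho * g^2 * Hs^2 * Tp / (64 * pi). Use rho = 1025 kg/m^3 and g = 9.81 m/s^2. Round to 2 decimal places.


Apply wave power formula:
  g^2 = 9.81^2 = 96.2361
  Hs^2 = 4.9^2 = 24.01
  Numerator = rho * g^2 * Hs^2 * Tp = 1025 * 96.2361 * 24.01 * 6.9 = 16341921.91
  Denominator = 64 * pi = 201.0619
  P = 16341921.91 / 201.0619 = 81278.05 W/m

81278.05


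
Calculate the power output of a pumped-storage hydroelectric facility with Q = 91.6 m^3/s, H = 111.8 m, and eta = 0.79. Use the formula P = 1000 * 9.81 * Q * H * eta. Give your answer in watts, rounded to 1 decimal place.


Apply the hydropower formula P = rho * g * Q * H * eta
rho * g = 1000 * 9.81 = 9810.0
P = 9810.0 * 91.6 * 111.8 * 0.79
P = 79365795.9 W

79365795.9


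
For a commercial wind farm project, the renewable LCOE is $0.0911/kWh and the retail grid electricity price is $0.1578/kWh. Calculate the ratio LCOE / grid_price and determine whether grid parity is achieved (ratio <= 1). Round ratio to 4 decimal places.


Compare LCOE to grid price:
  LCOE = $0.0911/kWh, Grid price = $0.1578/kWh
  Ratio = LCOE / grid_price = 0.0911 / 0.1578 = 0.5773
  Grid parity achieved (ratio <= 1)? yes

0.5773


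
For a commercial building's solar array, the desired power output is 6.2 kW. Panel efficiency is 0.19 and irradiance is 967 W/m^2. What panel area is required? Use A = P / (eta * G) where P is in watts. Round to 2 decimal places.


Convert target power to watts: P = 6.2 * 1000 = 6200.0 W
Compute denominator: eta * G = 0.19 * 967 = 183.73
Required area A = P / (eta * G) = 6200.0 / 183.73
A = 33.75 m^2

33.75


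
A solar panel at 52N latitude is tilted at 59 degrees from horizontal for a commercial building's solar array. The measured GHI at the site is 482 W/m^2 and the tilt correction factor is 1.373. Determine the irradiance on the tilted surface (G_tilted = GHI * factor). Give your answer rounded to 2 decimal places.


Identify the given values:
  GHI = 482 W/m^2, tilt correction factor = 1.373
Apply the formula G_tilted = GHI * factor:
  G_tilted = 482 * 1.373
  G_tilted = 661.79 W/m^2

661.79


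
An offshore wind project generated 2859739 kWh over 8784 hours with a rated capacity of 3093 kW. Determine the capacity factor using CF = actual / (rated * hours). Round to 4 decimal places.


Capacity factor = actual output / maximum possible output
Maximum possible = rated * hours = 3093 * 8784 = 27168912 kWh
CF = 2859739 / 27168912
CF = 0.1053

0.1053


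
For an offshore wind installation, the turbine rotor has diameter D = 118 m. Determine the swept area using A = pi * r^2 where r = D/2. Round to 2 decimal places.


Compute the rotor radius:
  r = D / 2 = 118 / 2 = 59.0 m
Calculate swept area:
  A = pi * r^2 = pi * 59.0^2
  A = 10935.88 m^2

10935.88


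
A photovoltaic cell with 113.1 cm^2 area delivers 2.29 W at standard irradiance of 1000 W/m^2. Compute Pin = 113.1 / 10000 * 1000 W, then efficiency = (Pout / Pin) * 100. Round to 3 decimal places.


First compute the input power:
  Pin = area_cm2 / 10000 * G = 113.1 / 10000 * 1000 = 11.31 W
Then compute efficiency:
  Efficiency = (Pout / Pin) * 100 = (2.29 / 11.31) * 100
  Efficiency = 20.248%

20.248


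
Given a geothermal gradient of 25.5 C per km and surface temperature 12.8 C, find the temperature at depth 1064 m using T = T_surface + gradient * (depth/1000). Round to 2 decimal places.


Convert depth to km: 1064 / 1000 = 1.064 km
Temperature increase = gradient * depth_km = 25.5 * 1.064 = 27.13 C
Temperature at depth = T_surface + delta_T = 12.8 + 27.13
T = 39.93 C

39.93


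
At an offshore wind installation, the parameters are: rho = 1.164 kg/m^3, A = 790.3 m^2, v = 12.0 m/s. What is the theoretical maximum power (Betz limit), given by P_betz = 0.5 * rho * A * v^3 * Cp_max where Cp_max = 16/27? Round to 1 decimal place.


The Betz coefficient Cp_max = 16/27 = 0.5926
v^3 = 12.0^3 = 1728.0
P_betz = 0.5 * rho * A * v^3 * Cp_max
P_betz = 0.5 * 1.164 * 790.3 * 1728.0 * 0.5926
P_betz = 470993.5 W

470993.5


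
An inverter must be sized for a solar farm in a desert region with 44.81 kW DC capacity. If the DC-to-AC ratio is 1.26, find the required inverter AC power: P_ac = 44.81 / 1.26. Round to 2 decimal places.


The inverter AC capacity is determined by the DC/AC ratio.
Given: P_dc = 44.81 kW, DC/AC ratio = 1.26
P_ac = P_dc / ratio = 44.81 / 1.26
P_ac = 35.56 kW

35.56


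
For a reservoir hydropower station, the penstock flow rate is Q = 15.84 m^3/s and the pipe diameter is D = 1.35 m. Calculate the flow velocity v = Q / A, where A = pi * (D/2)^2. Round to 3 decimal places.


Compute pipe cross-sectional area:
  A = pi * (D/2)^2 = pi * (1.35/2)^2 = 1.4314 m^2
Calculate velocity:
  v = Q / A = 15.84 / 1.4314
  v = 11.066 m/s

11.066


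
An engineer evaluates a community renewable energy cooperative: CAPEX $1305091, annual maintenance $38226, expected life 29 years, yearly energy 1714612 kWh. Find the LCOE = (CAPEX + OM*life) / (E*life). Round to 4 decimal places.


Total cost = CAPEX + OM * lifetime = 1305091 + 38226 * 29 = 1305091 + 1108554 = 2413645
Total generation = annual * lifetime = 1714612 * 29 = 49723748 kWh
LCOE = 2413645 / 49723748
LCOE = 0.0485 $/kWh

0.0485


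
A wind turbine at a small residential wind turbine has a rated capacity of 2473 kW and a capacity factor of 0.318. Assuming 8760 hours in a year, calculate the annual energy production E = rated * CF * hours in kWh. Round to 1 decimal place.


Annual energy = rated_kW * capacity_factor * hours_per_year
Given: P_rated = 2473 kW, CF = 0.318, hours = 8760
E = 2473 * 0.318 * 8760
E = 6888986.6 kWh

6888986.6


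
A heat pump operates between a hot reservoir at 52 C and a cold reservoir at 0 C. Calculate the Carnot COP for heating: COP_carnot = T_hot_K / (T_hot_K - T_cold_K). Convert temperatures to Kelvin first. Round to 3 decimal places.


Convert to Kelvin:
  T_hot = 52 + 273.15 = 325.15 K
  T_cold = 0 + 273.15 = 273.15 K
Apply Carnot COP formula:
  COP = T_hot_K / (T_hot_K - T_cold_K) = 325.15 / 52.0
  COP = 6.253

6.253


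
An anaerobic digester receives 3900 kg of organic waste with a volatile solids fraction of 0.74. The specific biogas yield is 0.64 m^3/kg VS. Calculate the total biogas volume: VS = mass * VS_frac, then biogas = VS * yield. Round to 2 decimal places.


Compute volatile solids:
  VS = mass * VS_fraction = 3900 * 0.74 = 2886.0 kg
Calculate biogas volume:
  Biogas = VS * specific_yield = 2886.0 * 0.64
  Biogas = 1847.04 m^3

1847.04


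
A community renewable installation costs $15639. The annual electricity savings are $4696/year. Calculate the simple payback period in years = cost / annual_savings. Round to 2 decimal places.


Simple payback period = initial cost / annual savings
Payback = 15639 / 4696
Payback = 3.33 years

3.33


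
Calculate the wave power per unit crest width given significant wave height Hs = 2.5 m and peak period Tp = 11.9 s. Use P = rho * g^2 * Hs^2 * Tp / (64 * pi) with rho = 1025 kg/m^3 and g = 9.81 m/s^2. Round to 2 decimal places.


Apply wave power formula:
  g^2 = 9.81^2 = 96.2361
  Hs^2 = 2.5^2 = 6.25
  Numerator = rho * g^2 * Hs^2 * Tp = 1025 * 96.2361 * 6.25 * 11.9 = 7336498.94
  Denominator = 64 * pi = 201.0619
  P = 7336498.94 / 201.0619 = 36488.75 W/m

36488.75


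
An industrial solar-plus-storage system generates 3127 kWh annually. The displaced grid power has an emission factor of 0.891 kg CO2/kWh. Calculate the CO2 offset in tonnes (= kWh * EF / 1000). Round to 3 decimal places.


CO2 offset in kg = generation * emission_factor
CO2 offset = 3127 * 0.891 = 2786.16 kg
Convert to tonnes:
  CO2 offset = 2786.16 / 1000 = 2.786 tonnes

2.786


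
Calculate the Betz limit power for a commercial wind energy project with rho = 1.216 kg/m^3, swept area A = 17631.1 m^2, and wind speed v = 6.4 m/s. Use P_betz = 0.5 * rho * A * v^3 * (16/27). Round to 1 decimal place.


The Betz coefficient Cp_max = 16/27 = 0.5926
v^3 = 6.4^3 = 262.144
P_betz = 0.5 * rho * A * v^3 * Cp_max
P_betz = 0.5 * 1.216 * 17631.1 * 262.144 * 0.5926
P_betz = 1665248.8 W

1665248.8


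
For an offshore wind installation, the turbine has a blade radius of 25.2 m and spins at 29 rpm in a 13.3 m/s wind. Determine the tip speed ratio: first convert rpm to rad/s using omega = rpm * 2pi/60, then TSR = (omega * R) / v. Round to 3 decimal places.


Convert rotational speed to rad/s:
  omega = 29 * 2 * pi / 60 = 3.0369 rad/s
Compute tip speed:
  v_tip = omega * R = 3.0369 * 25.2 = 76.529 m/s
Tip speed ratio:
  TSR = v_tip / v_wind = 76.529 / 13.3 = 5.754

5.754


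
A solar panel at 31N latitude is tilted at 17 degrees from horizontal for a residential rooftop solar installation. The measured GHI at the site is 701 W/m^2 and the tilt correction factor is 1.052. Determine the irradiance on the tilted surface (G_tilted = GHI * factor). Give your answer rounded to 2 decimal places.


Identify the given values:
  GHI = 701 W/m^2, tilt correction factor = 1.052
Apply the formula G_tilted = GHI * factor:
  G_tilted = 701 * 1.052
  G_tilted = 737.45 W/m^2

737.45


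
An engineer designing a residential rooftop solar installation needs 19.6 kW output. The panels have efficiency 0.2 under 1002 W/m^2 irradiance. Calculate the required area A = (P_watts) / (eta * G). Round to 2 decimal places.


Convert target power to watts: P = 19.6 * 1000 = 19600.0 W
Compute denominator: eta * G = 0.2 * 1002 = 200.4
Required area A = P / (eta * G) = 19600.0 / 200.4
A = 97.80 m^2

97.80


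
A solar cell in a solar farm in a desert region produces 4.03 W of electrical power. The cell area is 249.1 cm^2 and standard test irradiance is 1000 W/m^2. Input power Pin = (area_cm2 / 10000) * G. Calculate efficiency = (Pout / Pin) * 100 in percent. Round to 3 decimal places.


First compute the input power:
  Pin = area_cm2 / 10000 * G = 249.1 / 10000 * 1000 = 24.91 W
Then compute efficiency:
  Efficiency = (Pout / Pin) * 100 = (4.03 / 24.91) * 100
  Efficiency = 16.178%

16.178


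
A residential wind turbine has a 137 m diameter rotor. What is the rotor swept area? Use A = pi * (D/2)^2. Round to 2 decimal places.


Compute the rotor radius:
  r = D / 2 = 137 / 2 = 68.5 m
Calculate swept area:
  A = pi * r^2 = pi * 68.5^2
  A = 14741.14 m^2

14741.14


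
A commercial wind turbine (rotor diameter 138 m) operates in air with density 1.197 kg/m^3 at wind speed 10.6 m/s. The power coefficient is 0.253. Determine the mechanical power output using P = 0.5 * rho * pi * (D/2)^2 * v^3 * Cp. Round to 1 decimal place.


Step 1 -- Compute swept area:
  A = pi * (D/2)^2 = pi * (138/2)^2 = 14957.12 m^2
Step 2 -- Apply wind power equation:
  P = 0.5 * rho * A * v^3 * Cp
  v^3 = 10.6^3 = 1191.016
  P = 0.5 * 1.197 * 14957.12 * 1191.016 * 0.253
  P = 2697430.9 W

2697430.9


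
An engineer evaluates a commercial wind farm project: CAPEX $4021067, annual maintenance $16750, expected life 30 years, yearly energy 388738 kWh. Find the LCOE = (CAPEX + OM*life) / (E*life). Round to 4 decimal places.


Total cost = CAPEX + OM * lifetime = 4021067 + 16750 * 30 = 4021067 + 502500 = 4523567
Total generation = annual * lifetime = 388738 * 30 = 11662140 kWh
LCOE = 4523567 / 11662140
LCOE = 0.3879 $/kWh

0.3879


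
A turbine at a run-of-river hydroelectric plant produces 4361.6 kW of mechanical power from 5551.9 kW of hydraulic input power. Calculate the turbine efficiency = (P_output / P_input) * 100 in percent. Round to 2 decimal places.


Turbine efficiency = (output power / input power) * 100
eta = (4361.6 / 5551.9) * 100
eta = 78.56%

78.56


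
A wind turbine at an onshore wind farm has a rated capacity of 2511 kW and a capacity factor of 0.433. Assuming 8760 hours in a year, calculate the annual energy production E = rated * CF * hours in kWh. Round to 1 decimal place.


Annual energy = rated_kW * capacity_factor * hours_per_year
Given: P_rated = 2511 kW, CF = 0.433, hours = 8760
E = 2511 * 0.433 * 8760
E = 9524423.9 kWh

9524423.9


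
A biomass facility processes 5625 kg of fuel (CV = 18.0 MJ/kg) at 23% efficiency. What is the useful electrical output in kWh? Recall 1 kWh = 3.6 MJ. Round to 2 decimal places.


Total energy = mass * CV = 5625 * 18.0 = 101250.0 MJ
Useful energy = total * eta = 101250.0 * 0.23 = 23287.5 MJ
Convert to kWh: 23287.5 / 3.6
Useful energy = 6468.75 kWh

6468.75


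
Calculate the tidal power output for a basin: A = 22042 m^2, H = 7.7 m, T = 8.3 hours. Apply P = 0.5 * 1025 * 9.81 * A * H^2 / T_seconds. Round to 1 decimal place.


Convert period to seconds: T = 8.3 * 3600 = 29880.0 s
H^2 = 7.7^2 = 59.29
P = 0.5 * rho * g * A * H^2 / T
P = 0.5 * 1025 * 9.81 * 22042 * 59.29 / 29880.0
P = 219894.7 W

219894.7


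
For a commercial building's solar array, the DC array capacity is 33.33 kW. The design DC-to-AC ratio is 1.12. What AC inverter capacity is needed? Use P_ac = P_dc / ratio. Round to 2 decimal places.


The inverter AC capacity is determined by the DC/AC ratio.
Given: P_dc = 33.33 kW, DC/AC ratio = 1.12
P_ac = P_dc / ratio = 33.33 / 1.12
P_ac = 29.76 kW

29.76


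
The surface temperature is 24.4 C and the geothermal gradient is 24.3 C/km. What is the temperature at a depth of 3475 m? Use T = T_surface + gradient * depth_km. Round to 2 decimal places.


Convert depth to km: 3475 / 1000 = 3.475 km
Temperature increase = gradient * depth_km = 24.3 * 3.475 = 84.44 C
Temperature at depth = T_surface + delta_T = 24.4 + 84.44
T = 108.84 C

108.84


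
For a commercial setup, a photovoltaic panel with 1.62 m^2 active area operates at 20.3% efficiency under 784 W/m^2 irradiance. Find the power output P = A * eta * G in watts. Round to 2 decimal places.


Use the solar power formula P = A * eta * G.
Given: A = 1.62 m^2, eta = 0.203, G = 784 W/m^2
P = 1.62 * 0.203 * 784
P = 257.83 W

257.83


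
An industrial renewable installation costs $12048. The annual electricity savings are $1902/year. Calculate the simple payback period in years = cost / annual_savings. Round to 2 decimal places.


Simple payback period = initial cost / annual savings
Payback = 12048 / 1902
Payback = 6.33 years

6.33


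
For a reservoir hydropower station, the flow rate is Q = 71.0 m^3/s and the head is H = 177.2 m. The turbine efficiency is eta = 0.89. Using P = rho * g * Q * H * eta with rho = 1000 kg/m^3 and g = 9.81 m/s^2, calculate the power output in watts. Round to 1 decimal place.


Apply the hydropower formula P = rho * g * Q * H * eta
rho * g = 1000 * 9.81 = 9810.0
P = 9810.0 * 71.0 * 177.2 * 0.89
P = 109845199.1 W

109845199.1


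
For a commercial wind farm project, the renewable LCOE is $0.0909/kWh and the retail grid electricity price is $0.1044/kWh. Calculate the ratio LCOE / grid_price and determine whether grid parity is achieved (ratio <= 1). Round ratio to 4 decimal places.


Compare LCOE to grid price:
  LCOE = $0.0909/kWh, Grid price = $0.1044/kWh
  Ratio = LCOE / grid_price = 0.0909 / 0.1044 = 0.8707
  Grid parity achieved (ratio <= 1)? yes

0.8707


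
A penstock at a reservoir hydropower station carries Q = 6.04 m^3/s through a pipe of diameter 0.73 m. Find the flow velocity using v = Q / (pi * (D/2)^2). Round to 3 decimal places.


Compute pipe cross-sectional area:
  A = pi * (D/2)^2 = pi * (0.73/2)^2 = 0.4185 m^2
Calculate velocity:
  v = Q / A = 6.04 / 0.4185
  v = 14.431 m/s

14.431


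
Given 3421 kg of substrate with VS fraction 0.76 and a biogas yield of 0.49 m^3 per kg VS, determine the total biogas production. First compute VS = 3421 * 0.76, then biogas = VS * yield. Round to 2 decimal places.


Compute volatile solids:
  VS = mass * VS_fraction = 3421 * 0.76 = 2599.96 kg
Calculate biogas volume:
  Biogas = VS * specific_yield = 2599.96 * 0.49
  Biogas = 1273.98 m^3

1273.98


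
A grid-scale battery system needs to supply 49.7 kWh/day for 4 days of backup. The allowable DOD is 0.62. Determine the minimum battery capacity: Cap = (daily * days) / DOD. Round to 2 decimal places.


Total energy needed = daily * days = 49.7 * 4 = 198.8 kWh
Account for depth of discharge:
  Cap = total_energy / DOD = 198.8 / 0.62
  Cap = 320.65 kWh

320.65


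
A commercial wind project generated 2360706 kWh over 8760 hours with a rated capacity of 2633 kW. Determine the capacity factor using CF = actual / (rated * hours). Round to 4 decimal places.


Capacity factor = actual output / maximum possible output
Maximum possible = rated * hours = 2633 * 8760 = 23065080 kWh
CF = 2360706 / 23065080
CF = 0.1023

0.1023


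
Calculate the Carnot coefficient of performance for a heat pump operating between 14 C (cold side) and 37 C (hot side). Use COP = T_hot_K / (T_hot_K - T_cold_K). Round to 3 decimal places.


Convert to Kelvin:
  T_hot = 37 + 273.15 = 310.15 K
  T_cold = 14 + 273.15 = 287.15 K
Apply Carnot COP formula:
  COP = T_hot_K / (T_hot_K - T_cold_K) = 310.15 / 23.0
  COP = 13.485

13.485


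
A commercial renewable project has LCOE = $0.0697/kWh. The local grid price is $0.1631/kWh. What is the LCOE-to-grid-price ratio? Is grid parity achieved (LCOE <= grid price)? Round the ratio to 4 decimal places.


Compare LCOE to grid price:
  LCOE = $0.0697/kWh, Grid price = $0.1631/kWh
  Ratio = LCOE / grid_price = 0.0697 / 0.1631 = 0.4273
  Grid parity achieved (ratio <= 1)? yes

0.4273


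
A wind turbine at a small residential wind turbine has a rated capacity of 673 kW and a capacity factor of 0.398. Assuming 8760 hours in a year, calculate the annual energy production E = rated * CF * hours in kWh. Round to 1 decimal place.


Annual energy = rated_kW * capacity_factor * hours_per_year
Given: P_rated = 673 kW, CF = 0.398, hours = 8760
E = 673 * 0.398 * 8760
E = 2346401.0 kWh

2346401.0


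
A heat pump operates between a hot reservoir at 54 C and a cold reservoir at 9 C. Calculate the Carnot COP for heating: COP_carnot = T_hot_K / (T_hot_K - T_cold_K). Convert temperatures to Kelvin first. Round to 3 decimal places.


Convert to Kelvin:
  T_hot = 54 + 273.15 = 327.15 K
  T_cold = 9 + 273.15 = 282.15 K
Apply Carnot COP formula:
  COP = T_hot_K / (T_hot_K - T_cold_K) = 327.15 / 45.0
  COP = 7.270

7.270


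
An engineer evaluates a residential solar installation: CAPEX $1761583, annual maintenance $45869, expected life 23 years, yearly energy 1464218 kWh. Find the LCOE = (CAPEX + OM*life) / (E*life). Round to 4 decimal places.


Total cost = CAPEX + OM * lifetime = 1761583 + 45869 * 23 = 1761583 + 1054987 = 2816570
Total generation = annual * lifetime = 1464218 * 23 = 33677014 kWh
LCOE = 2816570 / 33677014
LCOE = 0.0836 $/kWh

0.0836


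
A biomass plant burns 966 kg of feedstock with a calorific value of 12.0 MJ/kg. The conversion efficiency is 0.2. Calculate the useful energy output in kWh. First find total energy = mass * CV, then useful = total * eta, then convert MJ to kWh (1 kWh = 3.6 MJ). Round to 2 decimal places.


Total energy = mass * CV = 966 * 12.0 = 11592.0 MJ
Useful energy = total * eta = 11592.0 * 0.2 = 2318.4 MJ
Convert to kWh: 2318.4 / 3.6
Useful energy = 644.00 kWh

644.00


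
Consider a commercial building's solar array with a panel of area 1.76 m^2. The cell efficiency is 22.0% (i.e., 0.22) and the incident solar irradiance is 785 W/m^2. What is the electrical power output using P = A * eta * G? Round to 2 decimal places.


Use the solar power formula P = A * eta * G.
Given: A = 1.76 m^2, eta = 0.22, G = 785 W/m^2
P = 1.76 * 0.22 * 785
P = 303.95 W

303.95


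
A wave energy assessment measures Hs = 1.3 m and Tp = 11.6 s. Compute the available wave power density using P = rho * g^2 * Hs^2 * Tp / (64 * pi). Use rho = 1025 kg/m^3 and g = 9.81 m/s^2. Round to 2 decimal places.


Apply wave power formula:
  g^2 = 9.81^2 = 96.2361
  Hs^2 = 1.3^2 = 1.69
  Numerator = rho * g^2 * Hs^2 * Tp = 1025 * 96.2361 * 1.69 * 11.6 = 1933777.82
  Denominator = 64 * pi = 201.0619
  P = 1933777.82 / 201.0619 = 9617.82 W/m

9617.82


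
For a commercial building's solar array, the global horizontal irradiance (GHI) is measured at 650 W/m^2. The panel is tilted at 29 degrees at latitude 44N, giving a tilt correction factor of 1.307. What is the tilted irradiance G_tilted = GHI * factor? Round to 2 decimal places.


Identify the given values:
  GHI = 650 W/m^2, tilt correction factor = 1.307
Apply the formula G_tilted = GHI * factor:
  G_tilted = 650 * 1.307
  G_tilted = 849.55 W/m^2

849.55


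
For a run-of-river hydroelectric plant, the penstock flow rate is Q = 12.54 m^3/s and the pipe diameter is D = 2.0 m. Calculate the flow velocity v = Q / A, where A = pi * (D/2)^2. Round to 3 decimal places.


Compute pipe cross-sectional area:
  A = pi * (D/2)^2 = pi * (2.0/2)^2 = 3.1416 m^2
Calculate velocity:
  v = Q / A = 12.54 / 3.1416
  v = 3.992 m/s

3.992


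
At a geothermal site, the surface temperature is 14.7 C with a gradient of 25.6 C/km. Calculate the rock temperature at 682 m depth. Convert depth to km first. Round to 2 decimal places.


Convert depth to km: 682 / 1000 = 0.682 km
Temperature increase = gradient * depth_km = 25.6 * 0.682 = 17.46 C
Temperature at depth = T_surface + delta_T = 14.7 + 17.46
T = 32.16 C

32.16


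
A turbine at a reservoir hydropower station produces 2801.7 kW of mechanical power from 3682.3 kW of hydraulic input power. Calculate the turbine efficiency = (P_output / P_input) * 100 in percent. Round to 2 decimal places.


Turbine efficiency = (output power / input power) * 100
eta = (2801.7 / 3682.3) * 100
eta = 76.09%

76.09


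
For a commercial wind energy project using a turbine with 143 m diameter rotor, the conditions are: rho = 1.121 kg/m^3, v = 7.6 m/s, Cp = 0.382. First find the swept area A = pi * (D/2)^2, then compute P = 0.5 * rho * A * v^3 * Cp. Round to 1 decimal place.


Step 1 -- Compute swept area:
  A = pi * (D/2)^2 = pi * (143/2)^2 = 16060.61 m^2
Step 2 -- Apply wind power equation:
  P = 0.5 * rho * A * v^3 * Cp
  v^3 = 7.6^3 = 438.976
  P = 0.5 * 1.121 * 16060.61 * 438.976 * 0.382
  P = 1509529.9 W

1509529.9


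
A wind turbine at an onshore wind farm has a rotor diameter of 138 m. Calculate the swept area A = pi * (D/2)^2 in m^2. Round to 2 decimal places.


Compute the rotor radius:
  r = D / 2 = 138 / 2 = 69.0 m
Calculate swept area:
  A = pi * r^2 = pi * 69.0^2
  A = 14957.12 m^2

14957.12


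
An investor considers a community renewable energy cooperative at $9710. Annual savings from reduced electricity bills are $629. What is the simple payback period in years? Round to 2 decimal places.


Simple payback period = initial cost / annual savings
Payback = 9710 / 629
Payback = 15.44 years

15.44


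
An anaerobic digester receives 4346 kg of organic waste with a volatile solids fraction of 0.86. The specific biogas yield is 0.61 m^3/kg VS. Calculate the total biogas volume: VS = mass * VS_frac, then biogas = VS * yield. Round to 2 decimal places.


Compute volatile solids:
  VS = mass * VS_fraction = 4346 * 0.86 = 3737.56 kg
Calculate biogas volume:
  Biogas = VS * specific_yield = 3737.56 * 0.61
  Biogas = 2279.91 m^3

2279.91


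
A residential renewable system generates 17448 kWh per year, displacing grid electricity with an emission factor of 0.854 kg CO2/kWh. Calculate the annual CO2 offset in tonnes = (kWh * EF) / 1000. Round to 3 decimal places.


CO2 offset in kg = generation * emission_factor
CO2 offset = 17448 * 0.854 = 14900.59 kg
Convert to tonnes:
  CO2 offset = 14900.59 / 1000 = 14.901 tonnes

14.901


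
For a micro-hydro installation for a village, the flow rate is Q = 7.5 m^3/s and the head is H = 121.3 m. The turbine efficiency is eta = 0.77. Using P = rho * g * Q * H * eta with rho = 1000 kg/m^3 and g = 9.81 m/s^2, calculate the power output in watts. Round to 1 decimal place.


Apply the hydropower formula P = rho * g * Q * H * eta
rho * g = 1000 * 9.81 = 9810.0
P = 9810.0 * 7.5 * 121.3 * 0.77
P = 6871978.6 W

6871978.6
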